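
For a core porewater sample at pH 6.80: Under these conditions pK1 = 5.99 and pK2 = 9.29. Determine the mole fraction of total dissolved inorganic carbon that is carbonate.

α₂ = 1 / (1 + [H⁺]/K2 + [H⁺]²/(K1K2)) = 1 / (1 + 10^+2.49 + 10^+1.68)
   = 1 / (1 + 309.03 + 47.863) = 1/357.89 = 0.002794

α₂ = 0.00279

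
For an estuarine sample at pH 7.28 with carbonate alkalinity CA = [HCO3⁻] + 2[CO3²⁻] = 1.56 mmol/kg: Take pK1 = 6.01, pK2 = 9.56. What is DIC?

CA = [HCO3⁻] + 2[CO3²⁻] = (α₁ + 2α₂)·DIC
At pH 7.28: [H⁺]/K1 = 10^-1.27 = 0.053703, K2/[H⁺] = 10^-2.28 = 0.0052481
α₁ = 1/(1 + 0.053703 + 0.0052481) = 1/1.0590 = 0.9443; α₂ = α₁·K2/[H⁺] = 0.004956
α₁ + 2α₂ = 0.9542
DIC = CA / (α₁ + 2α₂) = 1.56 / 0.9542 = 1.63 mmol/kg

DIC = 1.63 mmol/kg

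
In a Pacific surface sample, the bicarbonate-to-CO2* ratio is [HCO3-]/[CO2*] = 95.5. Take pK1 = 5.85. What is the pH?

From K1 = [H⁺][HCO3-]/[CO2*]:  pH = pK1 + log₁₀([HCO3-]/[CO2*])
log₁₀(95.5) = +1.980
pH = 5.85 + (+1.980) = 7.83

pH = 7.83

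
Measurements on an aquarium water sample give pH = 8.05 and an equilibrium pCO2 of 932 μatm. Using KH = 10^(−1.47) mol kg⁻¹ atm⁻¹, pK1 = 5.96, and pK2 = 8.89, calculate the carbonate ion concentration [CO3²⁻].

[CO3²⁻] = 0.562 mmol/kg

[CO2*] = KH · pCO2 = 10^(−1.47) × 932×10^-6 = 3.158×10^-5 mol/kg
α₀ = 1/(1 + K1/[H⁺] + K1K2/[H⁺]²) = 1/(1 + 10^+2.09 + 10^+1.25) = 0.007052
DIC = [CO2*]/α₀ = 3.158×10^-5 / 0.007052 = 4.478 mmol/kg
[CO3²⁻] = α₂·DIC; α₂ = 0.1254, so [CO3²⁻] = 0.1254 × 4.478 = 0.562 mmol/kg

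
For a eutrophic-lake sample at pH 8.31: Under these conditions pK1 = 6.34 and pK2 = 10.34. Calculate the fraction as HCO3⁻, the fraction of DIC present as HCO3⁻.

α₁ = 0.980

α₁ = 1 / (1 + [H⁺]/K1 + K2/[H⁺]) = 1 / (1 + 10^-1.97 + 10^-2.03)
   = 1 / (1 + 0.010715 + 0.0093325) = 1/1.0200 = 0.9803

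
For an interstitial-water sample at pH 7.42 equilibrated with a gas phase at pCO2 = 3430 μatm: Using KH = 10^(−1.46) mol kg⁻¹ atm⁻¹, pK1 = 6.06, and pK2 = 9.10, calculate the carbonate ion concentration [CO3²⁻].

[CO2*] = KH · pCO2 = 10^(−1.46) × 3430×10^-6 = 1.189×10^-4 mol/kg
α₀ = 1/(1 + K1/[H⁺] + K1K2/[H⁺]²) = 1/(1 + 10^+1.36 + 10^-0.32) = 0.04100
DIC = [CO2*]/α₀ = 1.189×10^-4 / 0.04100 = 2.900 mmol/kg
[CO3²⁻] = α₂·DIC; α₂ = 0.01963, so [CO3²⁻] = 0.01963 × 2.900 = 0.0569 mmol/kg

[CO3²⁻] = 0.0569 mmol/kg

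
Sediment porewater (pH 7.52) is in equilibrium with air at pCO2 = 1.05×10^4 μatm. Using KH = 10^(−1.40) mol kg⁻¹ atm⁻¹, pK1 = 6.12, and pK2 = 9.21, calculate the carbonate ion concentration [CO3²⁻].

[CO3²⁻] = 0.214 mmol/kg

[CO2*] = KH · pCO2 = 10^(−1.40) × 1.05×10^4×10^-6 = 4.180×10^-4 mol/kg
α₀ = 1/(1 + K1/[H⁺] + K1K2/[H⁺]²) = 1/(1 + 10^+1.40 + 10^-0.29) = 0.03755
DIC = [CO2*]/α₀ = 4.180×10^-4 / 0.03755 = 11.13 mmol/kg
[CO3²⁻] = α₂·DIC; α₂ = 0.01926, so [CO3²⁻] = 0.01926 × 11.13 = 0.214 mmol/kg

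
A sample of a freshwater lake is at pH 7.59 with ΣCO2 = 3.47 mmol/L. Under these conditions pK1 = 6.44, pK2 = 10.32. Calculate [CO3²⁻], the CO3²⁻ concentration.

[CO3²⁻] = 6.02 μmol/L

α₂ = 1 / (1 + [H⁺]/K2 + [H⁺]²/(K1K2)) = 1 / (1 + 10^+2.73 + 10^+1.58)
   = 1 / (1 + 537.03 + 38.019) = 1/576.05 = 0.001736
[CO3²⁻] = α₂ × DIC = 0.001736 × 3.47 = 0.00602 mmol/L = 6.02 μmol/L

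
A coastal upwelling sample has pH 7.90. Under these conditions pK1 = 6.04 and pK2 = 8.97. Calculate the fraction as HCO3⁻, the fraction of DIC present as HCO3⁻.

α₁ = 0.910

α₁ = 1 / (1 + [H⁺]/K1 + K2/[H⁺]) = 1 / (1 + 10^-1.86 + 10^-1.07)
   = 1 / (1 + 0.013804 + 0.085114) = 1/1.0989 = 0.9100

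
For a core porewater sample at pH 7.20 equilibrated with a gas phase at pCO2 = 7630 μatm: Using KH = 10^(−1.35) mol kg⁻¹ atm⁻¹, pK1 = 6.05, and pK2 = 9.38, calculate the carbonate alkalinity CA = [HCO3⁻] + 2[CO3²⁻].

CA = 4.88 mmol/kg

[CO2*] = KH · pCO2 = 10^(−1.35) × 7630×10^-6 = 3.408×10^-4 mol/kg
α₀ = 1/(1 + K1/[H⁺] + K1K2/[H⁺]²) = 1/(1 + 10^+1.15 + 10^-1.03) = 0.06571
DIC = [CO2*]/α₀ = 3.408×10^-4 / 0.06571 = 5.187 mmol/kg
CA = (α₁ + 2α₂)·DIC = (0.9282 + 2×0.006132) × 5.187 = 4.88 mmol/kg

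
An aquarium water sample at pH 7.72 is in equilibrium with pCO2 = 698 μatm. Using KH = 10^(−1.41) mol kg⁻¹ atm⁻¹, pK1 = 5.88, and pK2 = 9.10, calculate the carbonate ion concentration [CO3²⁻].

[CO2*] = KH · pCO2 = 10^(−1.41) × 698×10^-6 = 2.716×10^-5 mol/kg
α₀ = 1/(1 + K1/[H⁺] + K1K2/[H⁺]²) = 1/(1 + 10^+1.84 + 10^+0.46) = 0.01369
DIC = [CO2*]/α₀ = 2.716×10^-5 / 0.01369 = 1.984 mmol/kg
[CO3²⁻] = α₂·DIC; α₂ = 0.03947, so [CO3²⁻] = 0.03947 × 1.984 = 0.0783 mmol/kg

[CO3²⁻] = 0.0783 mmol/kg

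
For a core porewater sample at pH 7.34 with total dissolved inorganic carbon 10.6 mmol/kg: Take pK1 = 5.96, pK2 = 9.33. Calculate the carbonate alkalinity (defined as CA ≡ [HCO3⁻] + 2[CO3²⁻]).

CA = [HCO3⁻] + 2[CO3²⁻] = (α₁ + 2α₂)·DIC
At pH 7.34: [H⁺]/K1 = 10^-1.38 = 0.041687, K2/[H⁺] = 10^-1.99 = 0.010233
α₁ = 1/(1 + 0.041687 + 0.010233) = 1/1.0519 = 0.9506; α₂ = α₁·K2/[H⁺] = 0.009728
α₁ + 2α₂ = 0.9701
CA = 0.9701 × 10.6 = 10.3 mmol/kg

CA = 10.3 mmol/kg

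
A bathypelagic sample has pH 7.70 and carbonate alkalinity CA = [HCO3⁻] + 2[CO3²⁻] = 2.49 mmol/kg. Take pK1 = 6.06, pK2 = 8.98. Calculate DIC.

DIC = 2.42 mmol/kg

CA = [HCO3⁻] + 2[CO3²⁻] = (α₁ + 2α₂)·DIC
At pH 7.70: [H⁺]/K1 = 10^-1.64 = 0.022909, K2/[H⁺] = 10^-1.28 = 0.052481
α₁ = 1/(1 + 0.022909 + 0.052481) = 1/1.0754 = 0.9299; α₂ = α₁·K2/[H⁺] = 0.04880
α₁ + 2α₂ = 1.0275
DIC = CA / (α₁ + 2α₂) = 2.49 / 1.0275 = 2.42 mmol/kg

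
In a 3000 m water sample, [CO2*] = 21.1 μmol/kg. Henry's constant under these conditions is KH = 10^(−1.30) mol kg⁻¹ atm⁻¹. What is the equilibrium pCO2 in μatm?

KH = 10^(−1.30) = 5.012×10^-2 mol kg⁻¹ atm⁻¹
pCO2 = [CO2*]/KH = 21.1×10^-6 / 5.012×10^-2 = 4.21×10^-4 atm = 421 μatm

pCO2 = 421 μatm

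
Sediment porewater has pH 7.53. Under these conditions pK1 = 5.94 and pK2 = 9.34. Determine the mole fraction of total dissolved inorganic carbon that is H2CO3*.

α₀ = 0.0247

α₀ = 1 / (1 + K1/[H⁺] + K1K2/[H⁺]²) = 1 / (1 + 10^+1.59 + 10^-0.22)
   = 1 / (1 + 38.905 + 0.60256) = 1/40.507 = 0.02469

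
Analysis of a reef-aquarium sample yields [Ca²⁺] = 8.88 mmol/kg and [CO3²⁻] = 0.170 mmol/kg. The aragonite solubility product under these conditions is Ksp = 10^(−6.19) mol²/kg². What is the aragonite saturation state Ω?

Ksp = 10^(−6.19) = 6.457×10^-7
Ω = [Ca²⁺][CO3²⁻]/Ksp = (8.88×10^-3)(0.170×10^-3) / 6.457×10^-7 = 2.34

Ω = 2.34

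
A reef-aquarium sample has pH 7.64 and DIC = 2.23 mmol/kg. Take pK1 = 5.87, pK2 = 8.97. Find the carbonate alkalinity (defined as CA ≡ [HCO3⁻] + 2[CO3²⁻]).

CA = 2.29 mmol/kg

CA = [HCO3⁻] + 2[CO3²⁻] = (α₁ + 2α₂)·DIC
At pH 7.64: [H⁺]/K1 = 10^-1.77 = 0.016982, K2/[H⁺] = 10^-1.33 = 0.046774
α₁ = 1/(1 + 0.016982 + 0.046774) = 1/1.0638 = 0.9401; α₂ = α₁·K2/[H⁺] = 0.04397
α₁ + 2α₂ = 1.0280
CA = 1.0280 × 2.23 = 2.29 mmol/kg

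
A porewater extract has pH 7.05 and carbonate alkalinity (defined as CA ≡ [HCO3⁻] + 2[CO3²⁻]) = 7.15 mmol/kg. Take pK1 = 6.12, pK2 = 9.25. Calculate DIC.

DIC = 7.94 mmol/kg

CA = [HCO3⁻] + 2[CO3²⁻] = (α₁ + 2α₂)·DIC
At pH 7.05: [H⁺]/K1 = 10^-0.93 = 0.11749, K2/[H⁺] = 10^-2.20 = 0.0063096
α₁ = 1/(1 + 0.11749 + 0.0063096) = 1/1.1238 = 0.8898; α₂ = α₁·K2/[H⁺] = 0.005615
α₁ + 2α₂ = 0.9011
DIC = CA / (α₁ + 2α₂) = 7.15 / 0.9011 = 7.94 mmol/kg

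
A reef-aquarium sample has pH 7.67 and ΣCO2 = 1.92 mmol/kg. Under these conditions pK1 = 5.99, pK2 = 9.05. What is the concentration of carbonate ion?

α₂ = 1 / (1 + [H⁺]/K2 + [H⁺]²/(K1K2)) = 1 / (1 + 10^+1.38 + 10^-0.30)
   = 1 / (1 + 23.988 + 0.50119) = 1/25.490 = 0.03923
[CO3²⁻] = α₂ × DIC = 0.03923 × 1.92 = 0.0753 mmol/kg

[CO3²⁻] = 0.0753 mmol/kg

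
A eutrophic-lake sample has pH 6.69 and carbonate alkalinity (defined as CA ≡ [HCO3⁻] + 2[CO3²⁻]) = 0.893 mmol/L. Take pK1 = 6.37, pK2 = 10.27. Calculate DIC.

DIC = 1.32 mmol/L

CA = [HCO3⁻] + 2[CO3²⁻] = (α₁ + 2α₂)·DIC
At pH 6.69: [H⁺]/K1 = 10^-0.32 = 0.47863, K2/[H⁺] = 10^-3.58 = 0.00026303
α₁ = 1/(1 + 0.47863 + 0.00026303) = 1/1.4789 = 0.6762; α₂ = α₁·K2/[H⁺] = 0.0001779
α₁ + 2α₂ = 0.6765
DIC = CA / (α₁ + 2α₂) = 0.893 / 0.6765 = 1.32 mmol/L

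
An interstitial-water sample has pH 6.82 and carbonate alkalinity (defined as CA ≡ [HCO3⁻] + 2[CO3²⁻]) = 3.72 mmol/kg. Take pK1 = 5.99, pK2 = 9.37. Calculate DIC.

CA = [HCO3⁻] + 2[CO3²⁻] = (α₁ + 2α₂)·DIC
At pH 6.82: [H⁺]/K1 = 10^-0.83 = 0.14791, K2/[H⁺] = 10^-2.55 = 0.0028184
α₁ = 1/(1 + 0.14791 + 0.0028184) = 1/1.1507 = 0.8690; α₂ = α₁·K2/[H⁺] = 0.002449
α₁ + 2α₂ = 0.8739
DIC = CA / (α₁ + 2α₂) = 3.72 / 0.8739 = 4.26 mmol/kg

DIC = 4.26 mmol/kg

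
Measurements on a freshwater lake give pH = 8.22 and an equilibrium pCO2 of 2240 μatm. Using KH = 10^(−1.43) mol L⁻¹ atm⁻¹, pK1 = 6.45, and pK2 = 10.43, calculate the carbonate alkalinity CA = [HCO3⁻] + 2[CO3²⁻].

CA = 4.96 mmol/L

[CO2*] = KH · pCO2 = 10^(−1.43) × 2240×10^-6 = 8.322×10^-5 mol/L
α₀ = 1/(1 + K1/[H⁺] + K1K2/[H⁺]²) = 1/(1 + 10^+1.77 + 10^-0.44) = 0.01660
DIC = [CO2*]/α₀ = 8.322×10^-5 / 0.01660 = 5.014 mmol/L
CA = (α₁ + 2α₂)·DIC = (0.9774 + 2×0.006026) × 5.014 = 4.96 mmol/L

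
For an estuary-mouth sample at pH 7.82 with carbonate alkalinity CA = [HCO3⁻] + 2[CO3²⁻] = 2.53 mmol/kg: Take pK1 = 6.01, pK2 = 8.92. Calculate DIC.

DIC = 2.39 mmol/kg

CA = [HCO3⁻] + 2[CO3²⁻] = (α₁ + 2α₂)·DIC
At pH 7.82: [H⁺]/K1 = 10^-1.81 = 0.015488, K2/[H⁺] = 10^-1.10 = 0.079433
α₁ = 1/(1 + 0.015488 + 0.079433) = 1/1.0949 = 0.9133; α₂ = α₁·K2/[H⁺] = 0.07255
α₁ + 2α₂ = 1.0584
DIC = CA / (α₁ + 2α₂) = 2.53 / 1.0584 = 2.39 mmol/kg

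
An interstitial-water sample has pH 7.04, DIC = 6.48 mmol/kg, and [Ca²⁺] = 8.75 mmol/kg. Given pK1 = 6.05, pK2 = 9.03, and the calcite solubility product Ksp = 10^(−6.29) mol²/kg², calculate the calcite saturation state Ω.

Ω = 1.02

α₂ = 1 / (1 + [H⁺]/K2 + [H⁺]²/(K1K2)) = 1 / (1 + 10^+1.99 + 10^+1.00)
   = 1 / (1 + 97.724 + 10.000) = 1/108.72 = 0.009198
[CO3²⁻] = α₂ × DIC = 0.009198 × 6.48 = 0.05960 mmol/kg
Ksp = 10^(−6.29) = 5.129×10^-7
Ω = [Ca²⁺][CO3²⁻]/Ksp = (8.75×10^-3)(5.960×10^-5) / 5.129×10^-7 = 1.02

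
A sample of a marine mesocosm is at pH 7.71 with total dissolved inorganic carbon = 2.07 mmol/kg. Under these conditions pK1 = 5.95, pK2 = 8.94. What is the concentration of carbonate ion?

α₂ = 1 / (1 + [H⁺]/K2 + [H⁺]²/(K1K2)) = 1 / (1 + 10^+1.23 + 10^-0.53)
   = 1 / (1 + 16.982 + 0.29512) = 1/18.278 = 0.05471
[CO3²⁻] = α₂ × DIC = 0.05471 × 2.07 = 0.113 mmol/kg

[CO3²⁻] = 0.113 mmol/kg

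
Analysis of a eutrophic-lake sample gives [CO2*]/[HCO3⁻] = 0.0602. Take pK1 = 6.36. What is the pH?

pH = 7.58

From K1 = [H⁺][HCO3⁻]/[CO2*]:  pH = pK1 − log₁₀([CO2*]/[HCO3⁻])
log₁₀(0.0602) = -1.220
pH = 6.36 − (-1.220) = 7.58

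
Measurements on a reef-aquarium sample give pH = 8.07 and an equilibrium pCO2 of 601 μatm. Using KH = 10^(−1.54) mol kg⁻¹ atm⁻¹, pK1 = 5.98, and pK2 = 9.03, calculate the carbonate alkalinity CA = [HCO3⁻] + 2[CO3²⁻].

[CO2*] = KH · pCO2 = 10^(−1.54) × 601×10^-6 = 1.733×10^-5 mol/kg
α₀ = 1/(1 + K1/[H⁺] + K1K2/[H⁺]²) = 1/(1 + 10^+2.09 + 10^+1.13) = 0.007272
DIC = [CO2*]/α₀ = 1.733×10^-5 / 0.007272 = 2.384 mmol/kg
CA = (α₁ + 2α₂)·DIC = (0.8946 + 2×0.09809) × 2.384 = 2.60 mmol/kg

CA = 2.60 mmol/kg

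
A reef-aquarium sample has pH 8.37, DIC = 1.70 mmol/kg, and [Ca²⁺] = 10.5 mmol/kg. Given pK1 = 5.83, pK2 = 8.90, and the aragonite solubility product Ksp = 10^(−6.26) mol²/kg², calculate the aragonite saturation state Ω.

α₂ = 1 / (1 + [H⁺]/K2 + [H⁺]²/(K1K2)) = 1 / (1 + 10^+0.53 + 10^-2.01)
   = 1 / (1 + 3.3884 + 0.0097724) = 1/4.3982 = 0.2274
[CO3²⁻] = α₂ × DIC = 0.2274 × 1.70 = 0.3865 mmol/kg
Ksp = 10^(−6.26) = 5.495×10^-7
Ω = [Ca²⁺][CO3²⁻]/Ksp = (10.5×10^-3)(3.865×10^-4) / 5.495×10^-7 = 7.39

Ω = 7.39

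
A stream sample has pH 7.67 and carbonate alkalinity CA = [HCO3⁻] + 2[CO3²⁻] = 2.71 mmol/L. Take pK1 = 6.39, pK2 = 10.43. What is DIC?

DIC = 2.85 mmol/L

CA = [HCO3⁻] + 2[CO3²⁻] = (α₁ + 2α₂)·DIC
At pH 7.67: [H⁺]/K1 = 10^-1.28 = 0.052481, K2/[H⁺] = 10^-2.76 = 0.0017378
α₁ = 1/(1 + 0.052481 + 0.0017378) = 1/1.0542 = 0.9486; α₂ = α₁·K2/[H⁺] = 0.001648
α₁ + 2α₂ = 0.9519
DIC = CA / (α₁ + 2α₂) = 2.71 / 0.9519 = 2.85 mmol/L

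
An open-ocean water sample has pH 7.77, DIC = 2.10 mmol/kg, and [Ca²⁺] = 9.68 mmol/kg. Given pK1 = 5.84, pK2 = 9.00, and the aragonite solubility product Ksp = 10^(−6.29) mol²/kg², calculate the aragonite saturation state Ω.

Ω = 2.18

α₂ = 1 / (1 + [H⁺]/K2 + [H⁺]²/(K1K2)) = 1 / (1 + 10^+1.23 + 10^-0.70)
   = 1 / (1 + 16.982 + 0.19953) = 1/18.182 = 0.05500
[CO3²⁻] = α₂ × DIC = 0.05500 × 2.10 = 0.1155 mmol/kg
Ksp = 10^(−6.29) = 5.129×10^-7
Ω = [Ca²⁺][CO3²⁻]/Ksp = (9.68×10^-3)(1.155×10^-4) / 5.129×10^-7 = 2.18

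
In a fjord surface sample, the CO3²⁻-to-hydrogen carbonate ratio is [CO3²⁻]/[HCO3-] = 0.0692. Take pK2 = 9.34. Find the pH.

From K2 = [H⁺][CO3²⁻]/[HCO3-]:  pH = pK2 + log₁₀([CO3²⁻]/[HCO3-])
log₁₀(0.0692) = -1.160
pH = 9.34 + (-1.160) = 8.18

pH = 8.18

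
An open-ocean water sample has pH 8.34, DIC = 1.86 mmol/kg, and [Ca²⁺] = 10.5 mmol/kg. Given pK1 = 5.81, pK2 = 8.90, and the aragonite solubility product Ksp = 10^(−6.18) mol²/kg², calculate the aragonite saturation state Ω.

Ω = 6.37

α₂ = 1 / (1 + [H⁺]/K2 + [H⁺]²/(K1K2)) = 1 / (1 + 10^+0.56 + 10^-1.97)
   = 1 / (1 + 3.6308 + 0.010715) = 1/4.6415 = 0.2154
[CO3²⁻] = α₂ × DIC = 0.2154 × 1.86 = 0.4007 mmol/kg
Ksp = 10^(−6.18) = 6.607×10^-7
Ω = [Ca²⁺][CO3²⁻]/Ksp = (10.5×10^-3)(4.007×10^-4) / 6.607×10^-7 = 6.37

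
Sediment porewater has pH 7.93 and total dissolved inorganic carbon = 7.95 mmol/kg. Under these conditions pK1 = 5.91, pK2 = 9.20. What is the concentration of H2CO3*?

[CO2*] = 0.0714 mmol/kg

α₀ = 1 / (1 + K1/[H⁺] + K1K2/[H⁺]²) = 1 / (1 + 10^+2.02 + 10^+0.75)
   = 1 / (1 + 104.71 + 5.6234) = 1/111.34 = 0.008982
[CO2*] = α₀ × DIC = 0.008982 × 7.95 = 0.0714 mmol/kg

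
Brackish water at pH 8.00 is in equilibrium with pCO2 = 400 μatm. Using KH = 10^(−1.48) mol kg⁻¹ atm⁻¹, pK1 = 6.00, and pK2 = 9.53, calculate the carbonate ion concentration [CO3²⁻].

[CO3²⁻] = 0.0391 mmol/kg

[CO2*] = KH · pCO2 = 10^(−1.48) × 400×10^-6 = 1.325×10^-5 mol/kg
α₀ = 1/(1 + K1/[H⁺] + K1K2/[H⁺]²) = 1/(1 + 10^+2.00 + 10^+0.47) = 0.009620
DIC = [CO2*]/α₀ = 1.325×10^-5 / 0.009620 = 1.377 mmol/kg
[CO3²⁻] = α₂·DIC; α₂ = 0.02839, so [CO3²⁻] = 0.02839 × 1.377 = 0.0391 mmol/kg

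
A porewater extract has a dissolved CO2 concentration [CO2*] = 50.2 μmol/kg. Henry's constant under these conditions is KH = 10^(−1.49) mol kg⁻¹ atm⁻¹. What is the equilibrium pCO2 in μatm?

KH = 10^(−1.49) = 3.236×10^-2 mol kg⁻¹ atm⁻¹
pCO2 = [CO2*]/KH = 50.2×10^-6 / 3.236×10^-2 = 1.55×10^-3 atm = 1550 μatm

pCO2 = 1550 μatm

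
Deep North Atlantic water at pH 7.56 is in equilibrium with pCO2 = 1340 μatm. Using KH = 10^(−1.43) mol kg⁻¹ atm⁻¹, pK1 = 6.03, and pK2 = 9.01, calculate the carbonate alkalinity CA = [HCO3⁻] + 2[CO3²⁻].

CA = 1.81 mmol/kg

[CO2*] = KH · pCO2 = 10^(−1.43) × 1340×10^-6 = 4.979×10^-5 mol/kg
α₀ = 1/(1 + K1/[H⁺] + K1K2/[H⁺]²) = 1/(1 + 10^+1.53 + 10^+0.08) = 0.02771
DIC = [CO2*]/α₀ = 4.979×10^-5 / 0.02771 = 1.797 mmol/kg
CA = (α₁ + 2α₂)·DIC = (0.9390 + 2×0.03332) × 1.797 = 1.81 mmol/kg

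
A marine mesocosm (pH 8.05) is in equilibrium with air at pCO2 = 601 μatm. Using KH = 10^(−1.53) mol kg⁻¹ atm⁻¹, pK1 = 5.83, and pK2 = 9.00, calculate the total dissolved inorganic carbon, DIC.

DIC = 3.29 mmol/kg

[CO2*] = KH · pCO2 = 10^(−1.53) × 601×10^-6 = 1.774×10^-5 mol/kg
α₀ = 1/(1 + K1/[H⁺] + K1K2/[H⁺]²) = 1/(1 + 10^+2.22 + 10^+1.27) = 0.005389
DIC = [CO2*]/α₀ = 1.774×10^-5 / 0.005389 = 3.29 mmol/kg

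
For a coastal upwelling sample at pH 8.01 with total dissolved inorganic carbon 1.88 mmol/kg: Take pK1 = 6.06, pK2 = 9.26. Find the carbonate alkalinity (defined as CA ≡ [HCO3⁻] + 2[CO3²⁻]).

CA = 1.96 mmol/kg

CA = [HCO3⁻] + 2[CO3²⁻] = (α₁ + 2α₂)·DIC
At pH 8.01: [H⁺]/K1 = 10^-1.95 = 0.011220, K2/[H⁺] = 10^-1.25 = 0.056234
α₁ = 1/(1 + 0.011220 + 0.056234) = 1/1.0675 = 0.9368; α₂ = α₁·K2/[H⁺] = 0.05268
α₁ + 2α₂ = 1.0422
CA = 1.0422 × 1.88 = 1.96 mmol/kg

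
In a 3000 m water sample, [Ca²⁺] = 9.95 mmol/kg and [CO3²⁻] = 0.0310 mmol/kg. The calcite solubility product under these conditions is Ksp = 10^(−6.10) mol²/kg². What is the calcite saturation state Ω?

Ω = 0.388

Ksp = 10^(−6.10) = 7.943×10^-7
Ω = [Ca²⁺][CO3²⁻]/Ksp = (9.95×10^-3)(0.0310×10^-3) / 7.943×10^-7 = 0.388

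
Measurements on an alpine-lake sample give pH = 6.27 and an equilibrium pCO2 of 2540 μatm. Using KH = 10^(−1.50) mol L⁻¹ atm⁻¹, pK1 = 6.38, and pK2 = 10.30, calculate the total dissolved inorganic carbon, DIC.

[CO2*] = KH · pCO2 = 10^(−1.50) × 2540×10^-6 = 8.032×10^-5 mol/L
α₀ = 1/(1 + K1/[H⁺] + K1K2/[H⁺]²) = 1/(1 + 10^-0.11 + 10^-4.14) = 0.5630
DIC = [CO2*]/α₀ = 8.032×10^-5 / 0.5630 = 0.143 mmol/L

DIC = 0.143 mmol/L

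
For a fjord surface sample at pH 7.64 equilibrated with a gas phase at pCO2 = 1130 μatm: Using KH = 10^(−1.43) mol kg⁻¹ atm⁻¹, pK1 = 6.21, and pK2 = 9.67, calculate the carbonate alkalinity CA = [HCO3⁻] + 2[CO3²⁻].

CA = 1.15 mmol/kg

[CO2*] = KH · pCO2 = 10^(−1.43) × 1130×10^-6 = 4.198×10^-5 mol/kg
α₀ = 1/(1 + K1/[H⁺] + K1K2/[H⁺]²) = 1/(1 + 10^+1.43 + 10^-0.60) = 0.03550
DIC = [CO2*]/α₀ = 4.198×10^-5 / 0.03550 = 1.183 mmol/kg
CA = (α₁ + 2α₂)·DIC = (0.9556 + 2×0.008918) × 1.183 = 1.15 mmol/kg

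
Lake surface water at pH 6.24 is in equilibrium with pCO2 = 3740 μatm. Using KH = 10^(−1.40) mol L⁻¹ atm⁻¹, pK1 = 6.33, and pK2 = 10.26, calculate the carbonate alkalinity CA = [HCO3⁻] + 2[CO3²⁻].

[CO2*] = KH · pCO2 = 10^(−1.40) × 3740×10^-6 = 1.489×10^-4 mol/L
α₀ = 1/(1 + K1/[H⁺] + K1K2/[H⁺]²) = 1/(1 + 10^-0.09 + 10^-4.11) = 0.5516
DIC = [CO2*]/α₀ = 1.489×10^-4 / 0.5516 = 0.2699 mmol/L
CA = (α₁ + 2α₂)·DIC = (0.4484 + 2×4.282×10^-5) × 0.2699 = 0.121 mmol/L

CA = 0.121 mmol/L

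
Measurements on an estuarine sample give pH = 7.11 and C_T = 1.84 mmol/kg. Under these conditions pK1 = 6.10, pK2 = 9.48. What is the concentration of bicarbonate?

[HCO3⁻] = 1.67 mmol/kg

α₁ = 1 / (1 + [H⁺]/K1 + K2/[H⁺]) = 1 / (1 + 10^-1.01 + 10^-2.37)
   = 1 / (1 + 0.097724 + 0.0042658) = 1/1.1020 = 0.9074
[HCO3⁻] = α₁ × DIC = 0.9074 × 1.84 = 1.67 mmol/kg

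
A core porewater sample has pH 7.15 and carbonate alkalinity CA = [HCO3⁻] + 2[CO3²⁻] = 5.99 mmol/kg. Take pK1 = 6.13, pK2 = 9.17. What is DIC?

CA = [HCO3⁻] + 2[CO3²⁻] = (α₁ + 2α₂)·DIC
At pH 7.15: [H⁺]/K1 = 10^-1.02 = 0.095499, K2/[H⁺] = 10^-2.02 = 0.0095499
α₁ = 1/(1 + 0.095499 + 0.0095499) = 1/1.1050 = 0.9049; α₂ = α₁·K2/[H⁺] = 0.008642
α₁ + 2α₂ = 0.9222
DIC = CA / (α₁ + 2α₂) = 5.99 / 0.9222 = 6.50 mmol/kg

DIC = 6.50 mmol/kg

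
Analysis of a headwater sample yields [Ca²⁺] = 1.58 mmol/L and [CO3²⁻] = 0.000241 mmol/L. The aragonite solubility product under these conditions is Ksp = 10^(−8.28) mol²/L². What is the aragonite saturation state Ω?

Ksp = 10^(−8.28) = 5.248×10^-9
Ω = [Ca²⁺][CO3²⁻]/Ksp = (1.58×10^-3)(0.000241×10^-3) / 5.248×10^-9 = 0.0726

Ω = 0.0726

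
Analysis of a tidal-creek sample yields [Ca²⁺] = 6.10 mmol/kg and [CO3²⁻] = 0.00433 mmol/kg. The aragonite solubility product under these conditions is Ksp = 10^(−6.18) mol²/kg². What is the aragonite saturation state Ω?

Ksp = 10^(−6.18) = 6.607×10^-7
Ω = [Ca²⁺][CO3²⁻]/Ksp = (6.10×10^-3)(0.00433×10^-3) / 6.607×10^-7 = 0.0400

Ω = 0.0400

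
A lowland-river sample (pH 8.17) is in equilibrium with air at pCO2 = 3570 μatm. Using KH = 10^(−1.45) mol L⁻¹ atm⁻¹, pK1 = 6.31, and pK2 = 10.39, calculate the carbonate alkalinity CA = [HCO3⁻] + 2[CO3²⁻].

CA = 9.29 mmol/L

[CO2*] = KH · pCO2 = 10^(−1.45) × 3570×10^-6 = 1.267×10^-4 mol/L
α₀ = 1/(1 + K1/[H⁺] + K1K2/[H⁺]²) = 1/(1 + 10^+1.86 + 10^-0.36) = 0.01354
DIC = [CO2*]/α₀ = 1.267×10^-4 / 0.01354 = 9.358 mmol/L
CA = (α₁ + 2α₂)·DIC = (0.9806 + 2×0.005908) × 9.358 = 9.29 mmol/L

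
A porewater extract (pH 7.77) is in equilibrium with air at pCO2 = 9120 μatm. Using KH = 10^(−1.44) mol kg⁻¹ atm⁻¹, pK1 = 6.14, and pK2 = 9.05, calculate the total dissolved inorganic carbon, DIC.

DIC = 15.2 mmol/kg

[CO2*] = KH · pCO2 = 10^(−1.44) × 9120×10^-6 = 3.311×10^-4 mol/kg
α₀ = 1/(1 + K1/[H⁺] + K1K2/[H⁺]²) = 1/(1 + 10^+1.63 + 10^+0.35) = 0.02179
DIC = [CO2*]/α₀ = 3.311×10^-4 / 0.02179 = 15.2 mmol/kg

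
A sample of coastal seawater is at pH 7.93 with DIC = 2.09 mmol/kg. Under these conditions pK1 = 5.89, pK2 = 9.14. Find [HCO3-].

α₁ = 1 / (1 + [H⁺]/K1 + K2/[H⁺]) = 1 / (1 + 10^-2.04 + 10^-1.21)
   = 1 / (1 + 0.0091201 + 0.061660) = 1/1.0708 = 0.9339
[HCO3⁻] = α₁ × DIC = 0.9339 × 2.09 = 1.95 mmol/kg

[HCO3⁻] = 1.95 mmol/kg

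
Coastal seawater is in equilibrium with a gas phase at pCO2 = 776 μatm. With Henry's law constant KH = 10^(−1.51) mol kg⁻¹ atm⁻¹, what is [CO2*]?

[CO2*] = 24.0 μmol/kg

KH = 10^(−1.51) = 3.090×10^-2 mol kg⁻¹ atm⁻¹
[CO2*] = KH · pCO2 = 3.090×10^-2 × 776×10^-6 atm = 2.40×10^-5 mol/kg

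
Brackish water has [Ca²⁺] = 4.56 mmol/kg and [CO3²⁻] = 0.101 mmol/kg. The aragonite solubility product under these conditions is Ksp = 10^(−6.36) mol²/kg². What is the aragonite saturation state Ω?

Ω = 1.06

Ksp = 10^(−6.36) = 4.365×10^-7
Ω = [Ca²⁺][CO3²⁻]/Ksp = (4.56×10^-3)(0.101×10^-3) / 4.365×10^-7 = 1.06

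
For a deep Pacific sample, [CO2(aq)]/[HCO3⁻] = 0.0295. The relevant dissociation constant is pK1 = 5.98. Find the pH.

From K1 = [H⁺][HCO3⁻]/[CO2(aq)]:  pH = pK1 − log₁₀([CO2(aq)]/[HCO3⁻])
log₁₀(0.0295) = -1.530
pH = 5.98 − (-1.530) = 7.51

pH = 7.51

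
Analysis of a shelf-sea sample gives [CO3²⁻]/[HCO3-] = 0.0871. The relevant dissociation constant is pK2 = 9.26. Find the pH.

From K2 = [H⁺][CO3²⁻]/[HCO3-]:  pH = pK2 + log₁₀([CO3²⁻]/[HCO3-])
log₁₀(0.0871) = -1.060
pH = 9.26 + (-1.060) = 8.20

pH = 8.20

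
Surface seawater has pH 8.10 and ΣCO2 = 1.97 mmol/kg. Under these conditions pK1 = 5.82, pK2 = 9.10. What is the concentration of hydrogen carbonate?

α₁ = 1 / (1 + [H⁺]/K1 + K2/[H⁺]) = 1 / (1 + 10^-2.28 + 10^-1.00)
   = 1 / (1 + 0.0052481 + 0.10000) = 1/1.1052 = 0.9048
[HCO3⁻] = α₁ × DIC = 0.9048 × 1.97 = 1.78 mmol/kg

[HCO3⁻] = 1.78 mmol/kg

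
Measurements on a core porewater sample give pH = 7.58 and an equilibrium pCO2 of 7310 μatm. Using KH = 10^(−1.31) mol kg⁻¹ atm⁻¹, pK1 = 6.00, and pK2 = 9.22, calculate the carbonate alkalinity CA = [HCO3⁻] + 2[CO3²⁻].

[CO2*] = KH · pCO2 = 10^(−1.31) × 7310×10^-6 = 3.580×10^-4 mol/kg
α₀ = 1/(1 + K1/[H⁺] + K1K2/[H⁺]²) = 1/(1 + 10^+1.58 + 10^-0.06) = 0.02507
DIC = [CO2*]/α₀ = 3.580×10^-4 / 0.02507 = 14.28 mmol/kg
CA = (α₁ + 2α₂)·DIC = (0.9531 + 2×0.02183) × 14.28 = 14.2 mmol/kg

CA = 14.2 mmol/kg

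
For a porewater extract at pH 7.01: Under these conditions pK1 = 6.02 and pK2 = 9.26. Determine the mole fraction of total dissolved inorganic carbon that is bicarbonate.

α₁ = 1 / (1 + [H⁺]/K1 + K2/[H⁺]) = 1 / (1 + 10^-0.99 + 10^-2.25)
   = 1 / (1 + 0.10233 + 0.0056234) = 1/1.1080 = 0.9026

α₁ = 0.903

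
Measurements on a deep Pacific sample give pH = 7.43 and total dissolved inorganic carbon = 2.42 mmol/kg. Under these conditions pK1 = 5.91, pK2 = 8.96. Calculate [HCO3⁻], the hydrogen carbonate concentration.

α₁ = 1 / (1 + [H⁺]/K1 + K2/[H⁺]) = 1 / (1 + 10^-1.52 + 10^-1.53)
   = 1 / (1 + 0.030200 + 0.029512) = 1/1.0597 = 0.9437
[HCO3⁻] = α₁ × DIC = 0.9437 × 2.42 = 2.28 mmol/kg

[HCO3⁻] = 2.28 mmol/kg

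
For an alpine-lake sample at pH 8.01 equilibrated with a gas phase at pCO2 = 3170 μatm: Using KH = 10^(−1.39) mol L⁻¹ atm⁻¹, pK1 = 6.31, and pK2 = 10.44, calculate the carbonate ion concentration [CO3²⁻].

[CO2*] = KH · pCO2 = 10^(−1.39) × 3170×10^-6 = 1.291×10^-4 mol/L
α₀ = 1/(1 + K1/[H⁺] + K1K2/[H⁺]²) = 1/(1 + 10^+1.70 + 10^-0.73) = 0.01949
DIC = [CO2*]/α₀ = 1.291×10^-4 / 0.01949 = 6.625 mmol/L
[CO3²⁻] = α₂·DIC; α₂ = 0.003629, so [CO3²⁻] = 0.003629 × 6.625 = 0.0240 mmol/L

[CO3²⁻] = 0.0240 mmol/L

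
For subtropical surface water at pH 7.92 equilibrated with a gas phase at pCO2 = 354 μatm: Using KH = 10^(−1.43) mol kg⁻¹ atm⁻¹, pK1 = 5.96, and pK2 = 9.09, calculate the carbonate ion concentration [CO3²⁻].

[CO3²⁻] = 0.0811 mmol/kg

[CO2*] = KH · pCO2 = 10^(−1.43) × 354×10^-6 = 1.315×10^-5 mol/kg
α₀ = 1/(1 + K1/[H⁺] + K1K2/[H⁺]²) = 1/(1 + 10^+1.96 + 10^+0.79) = 0.01017
DIC = [CO2*]/α₀ = 1.315×10^-5 / 0.01017 = 1.294 mmol/kg
[CO3²⁻] = α₂·DIC; α₂ = 0.06268, so [CO3²⁻] = 0.06268 × 1.294 = 0.0811 mmol/kg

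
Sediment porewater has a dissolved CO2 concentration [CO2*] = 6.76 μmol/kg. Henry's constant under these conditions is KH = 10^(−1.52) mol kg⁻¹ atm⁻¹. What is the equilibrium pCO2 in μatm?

pCO2 = 224 μatm

KH = 10^(−1.52) = 3.020×10^-2 mol kg⁻¹ atm⁻¹
pCO2 = [CO2*]/KH = 6.76×10^-6 / 3.020×10^-2 = 2.24×10^-4 atm = 224 μatm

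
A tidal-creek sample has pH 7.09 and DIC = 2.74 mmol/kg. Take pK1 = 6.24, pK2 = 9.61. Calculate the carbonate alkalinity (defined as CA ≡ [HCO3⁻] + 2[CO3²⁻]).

CA = [HCO3⁻] + 2[CO3²⁻] = (α₁ + 2α₂)·DIC
At pH 7.09: [H⁺]/K1 = 10^-0.85 = 0.14125, K2/[H⁺] = 10^-2.52 = 0.0030200
α₁ = 1/(1 + 0.14125 + 0.0030200) = 1/1.1443 = 0.8739; α₂ = α₁·K2/[H⁺] = 0.002639
α₁ + 2α₂ = 0.8792
CA = 0.8792 × 2.74 = 2.41 mmol/kg

CA = 2.41 mmol/kg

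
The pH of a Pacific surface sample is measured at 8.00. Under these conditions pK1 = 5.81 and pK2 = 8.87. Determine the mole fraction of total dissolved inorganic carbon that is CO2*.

α₀ = 1 / (1 + K1/[H⁺] + K1K2/[H⁺]²) = 1 / (1 + 10^+2.19 + 10^+1.32)
   = 1 / (1 + 154.88 + 20.893) = 1/176.77 = 0.005657

α₀ = 0.00566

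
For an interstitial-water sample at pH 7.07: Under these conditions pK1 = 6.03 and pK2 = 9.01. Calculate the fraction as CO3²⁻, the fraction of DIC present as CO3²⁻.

α₂ = 0.0104

α₂ = 1 / (1 + [H⁺]/K2 + [H⁺]²/(K1K2)) = 1 / (1 + 10^+1.94 + 10^+0.90)
   = 1 / (1 + 87.096 + 7.9433) = 1/96.040 = 0.01041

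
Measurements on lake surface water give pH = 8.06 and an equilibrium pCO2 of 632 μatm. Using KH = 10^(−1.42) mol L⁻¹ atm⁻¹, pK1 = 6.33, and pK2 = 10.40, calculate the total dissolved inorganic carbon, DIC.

DIC = 1.32 mmol/L

[CO2*] = KH · pCO2 = 10^(−1.42) × 632×10^-6 = 2.403×10^-5 mol/L
α₀ = 1/(1 + K1/[H⁺] + K1K2/[H⁺]²) = 1/(1 + 10^+1.73 + 10^-0.61) = 0.01820
DIC = [CO2*]/α₀ = 2.403×10^-5 / 0.01820 = 1.32 mmol/L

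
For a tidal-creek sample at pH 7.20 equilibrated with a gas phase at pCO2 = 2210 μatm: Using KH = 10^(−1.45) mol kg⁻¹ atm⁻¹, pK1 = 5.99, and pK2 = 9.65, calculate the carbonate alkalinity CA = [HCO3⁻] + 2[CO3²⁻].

CA = 1.28 mmol/kg

[CO2*] = KH · pCO2 = 10^(−1.45) × 2210×10^-6 = 7.841×10^-5 mol/kg
α₀ = 1/(1 + K1/[H⁺] + K1K2/[H⁺]²) = 1/(1 + 10^+1.21 + 10^-1.24) = 0.05788
DIC = [CO2*]/α₀ = 7.841×10^-5 / 0.05788 = 1.355 mmol/kg
CA = (α₁ + 2α₂)·DIC = (0.9388 + 2×0.003331) × 1.355 = 1.28 mmol/kg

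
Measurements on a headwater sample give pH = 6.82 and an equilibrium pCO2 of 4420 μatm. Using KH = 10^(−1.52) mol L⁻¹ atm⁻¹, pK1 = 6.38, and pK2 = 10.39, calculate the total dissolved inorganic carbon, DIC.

DIC = 0.501 mmol/L

[CO2*] = KH · pCO2 = 10^(−1.52) × 4420×10^-6 = 1.335×10^-4 mol/L
α₀ = 1/(1 + K1/[H⁺] + K1K2/[H⁺]²) = 1/(1 + 10^+0.44 + 10^-3.13) = 0.2663
DIC = [CO2*]/α₀ = 1.335×10^-4 / 0.2663 = 0.501 mmol/L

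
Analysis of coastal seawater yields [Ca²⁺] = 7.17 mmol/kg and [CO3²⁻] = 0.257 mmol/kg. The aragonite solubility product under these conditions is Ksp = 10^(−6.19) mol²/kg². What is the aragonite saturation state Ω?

Ω = 2.85

Ksp = 10^(−6.19) = 6.457×10^-7
Ω = [Ca²⁺][CO3²⁻]/Ksp = (7.17×10^-3)(0.257×10^-3) / 6.457×10^-7 = 2.85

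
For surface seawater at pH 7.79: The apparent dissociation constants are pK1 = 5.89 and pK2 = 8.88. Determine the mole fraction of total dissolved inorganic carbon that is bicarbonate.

α₁ = 1 / (1 + [H⁺]/K1 + K2/[H⁺]) = 1 / (1 + 10^-1.90 + 10^-1.09)
   = 1 / (1 + 0.012589 + 0.081283) = 1/1.0939 = 0.9142

α₁ = 0.914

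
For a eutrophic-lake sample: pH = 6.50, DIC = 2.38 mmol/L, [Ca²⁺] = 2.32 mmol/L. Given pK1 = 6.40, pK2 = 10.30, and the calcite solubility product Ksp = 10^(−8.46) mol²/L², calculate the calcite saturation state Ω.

α₂ = 1 / (1 + [H⁺]/K2 + [H⁺]²/(K1K2)) = 1 / (1 + 10^+3.80 + 10^+3.70)
   = 1 / (1 + 6309.6 + 5011.9) = 1/1.1322×10^4 = 8.832×10^-5
[CO3²⁻] = α₂ × DIC = 8.832×10^-5 × 2.38 = 0.0002102 mmol/L = 0.2102 μmol/L
Ksp = 10^(−8.46) = 3.467×10^-9
Ω = [Ca²⁺][CO3²⁻]/Ksp = (2.32×10^-3)(2.102×10^-7) / 3.467×10^-9 = 0.141

Ω = 0.141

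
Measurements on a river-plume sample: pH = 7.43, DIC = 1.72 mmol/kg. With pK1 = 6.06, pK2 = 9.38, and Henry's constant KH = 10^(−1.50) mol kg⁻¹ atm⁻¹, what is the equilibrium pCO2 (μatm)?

pCO2 = 2200 μatm

α₀ = 1 / (1 + K1/[H⁺] + K1K2/[H⁺]²) = 1 / (1 + 10^+1.37 + 10^-0.58)
   = 1 / (1 + 23.442 + 0.26303) = 1/24.705 = 0.04048
[CO2*] = α₀ × DIC = 0.04048 × 1.72 = 0.06962 mmol/kg
pCO2 = [CO2*]/KH = 6.962×10^-5 / 3.162×10^-2 = 2200 μatm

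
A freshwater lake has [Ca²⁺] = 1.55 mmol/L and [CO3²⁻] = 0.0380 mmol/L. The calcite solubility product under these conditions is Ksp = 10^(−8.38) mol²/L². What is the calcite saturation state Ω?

Ksp = 10^(−8.38) = 4.169×10^-9
Ω = [Ca²⁺][CO3²⁻]/Ksp = (1.55×10^-3)(0.0380×10^-3) / 4.169×10^-9 = 14.1

Ω = 14.1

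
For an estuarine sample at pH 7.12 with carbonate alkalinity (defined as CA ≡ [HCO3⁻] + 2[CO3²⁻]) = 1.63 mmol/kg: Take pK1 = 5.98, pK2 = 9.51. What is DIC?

DIC = 1.74 mmol/kg

CA = [HCO3⁻] + 2[CO3²⁻] = (α₁ + 2α₂)·DIC
At pH 7.12: [H⁺]/K1 = 10^-1.14 = 0.072444, K2/[H⁺] = 10^-2.39 = 0.0040738
α₁ = 1/(1 + 0.072444 + 0.0040738) = 1/1.0765 = 0.9289; α₂ = α₁·K2/[H⁺] = 0.003784
α₁ + 2α₂ = 0.9365
DIC = CA / (α₁ + 2α₂) = 1.63 / 0.9365 = 1.74 mmol/kg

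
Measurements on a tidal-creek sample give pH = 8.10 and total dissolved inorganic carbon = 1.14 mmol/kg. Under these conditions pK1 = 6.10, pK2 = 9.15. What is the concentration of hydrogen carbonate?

α₁ = 1 / (1 + [H⁺]/K1 + K2/[H⁺]) = 1 / (1 + 10^-2.00 + 10^-1.05)
   = 1 / (1 + 0.010000 + 0.089125) = 1/1.0991 = 0.9098
[HCO3⁻] = α₁ × DIC = 0.9098 × 1.14 = 1.04 mmol/kg

[HCO3⁻] = 1.04 mmol/kg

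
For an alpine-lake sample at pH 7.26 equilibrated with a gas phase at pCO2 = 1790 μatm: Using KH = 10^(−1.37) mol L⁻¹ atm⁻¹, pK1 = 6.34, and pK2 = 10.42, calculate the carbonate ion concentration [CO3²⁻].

[CO2*] = KH · pCO2 = 10^(−1.37) × 1790×10^-6 = 7.636×10^-5 mol/L
α₀ = 1/(1 + K1/[H⁺] + K1K2/[H⁺]²) = 1/(1 + 10^+0.92 + 10^-2.24) = 0.1073
DIC = [CO2*]/α₀ = 7.636×10^-5 / 0.1073 = 0.7119 mmol/L
[CO3²⁻] = α₂·DIC; α₂ = 0.0006172, so [CO3²⁻] = 0.0006172 × 0.7119 = 0.000439 mmol/L = 0.439 μmol/L

[CO3²⁻] = 0.439 μmol/L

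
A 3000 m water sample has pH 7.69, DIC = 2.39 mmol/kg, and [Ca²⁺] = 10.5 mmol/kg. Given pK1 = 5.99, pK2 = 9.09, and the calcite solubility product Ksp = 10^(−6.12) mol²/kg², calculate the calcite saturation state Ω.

Ω = 1.24

α₂ = 1 / (1 + [H⁺]/K2 + [H⁺]²/(K1K2)) = 1 / (1 + 10^+1.40 + 10^-0.30)
   = 1 / (1 + 25.119 + 0.50119) = 1/26.620 = 0.03757
[CO3²⁻] = α₂ × DIC = 0.03757 × 2.39 = 0.08978 mmol/kg
Ksp = 10^(−6.12) = 7.586×10^-7
Ω = [Ca²⁺][CO3²⁻]/Ksp = (10.5×10^-3)(8.978×10^-5) / 7.586×10^-7 = 1.24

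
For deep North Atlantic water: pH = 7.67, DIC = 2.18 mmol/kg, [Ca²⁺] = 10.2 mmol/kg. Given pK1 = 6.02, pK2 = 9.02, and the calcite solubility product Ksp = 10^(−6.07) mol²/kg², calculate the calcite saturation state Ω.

Ω = 1.09

α₂ = 1 / (1 + [H⁺]/K2 + [H⁺]²/(K1K2)) = 1 / (1 + 10^+1.35 + 10^-0.30)
   = 1 / (1 + 22.387 + 0.50119) = 1/23.888 = 0.04186
[CO3²⁻] = α₂ × DIC = 0.04186 × 2.18 = 0.09126 mmol/kg
Ksp = 10^(−6.07) = 8.511×10^-7
Ω = [Ca²⁺][CO3²⁻]/Ksp = (10.2×10^-3)(9.126×10^-5) / 8.511×10^-7 = 1.09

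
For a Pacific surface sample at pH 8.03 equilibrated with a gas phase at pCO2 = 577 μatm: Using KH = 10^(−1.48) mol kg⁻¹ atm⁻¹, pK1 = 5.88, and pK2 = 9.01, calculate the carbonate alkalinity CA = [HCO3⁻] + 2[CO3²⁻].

[CO2*] = KH · pCO2 = 10^(−1.48) × 577×10^-6 = 1.911×10^-5 mol/kg
α₀ = 1/(1 + K1/[H⁺] + K1K2/[H⁺]²) = 1/(1 + 10^+2.15 + 10^+1.17) = 0.006368
DIC = [CO2*]/α₀ = 1.911×10^-5 / 0.006368 = 3.001 mmol/kg
CA = (α₁ + 2α₂)·DIC = (0.8994 + 2×0.09418) × 3.001 = 3.26 mmol/kg

CA = 3.26 mmol/kg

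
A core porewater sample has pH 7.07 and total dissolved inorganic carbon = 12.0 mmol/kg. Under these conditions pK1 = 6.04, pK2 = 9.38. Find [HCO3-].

α₁ = 1 / (1 + [H⁺]/K1 + K2/[H⁺]) = 1 / (1 + 10^-1.03 + 10^-2.31)
   = 1 / (1 + 0.093325 + 0.0048978) = 1/1.0982 = 0.9106
[HCO3⁻] = α₁ × DIC = 0.9106 × 12.0 = 10.9 mmol/kg

[HCO3⁻] = 10.9 mmol/kg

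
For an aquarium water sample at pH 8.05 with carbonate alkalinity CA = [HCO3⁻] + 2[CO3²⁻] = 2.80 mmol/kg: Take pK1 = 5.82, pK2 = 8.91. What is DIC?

DIC = 2.51 mmol/kg

CA = [HCO3⁻] + 2[CO3²⁻] = (α₁ + 2α₂)·DIC
At pH 8.05: [H⁺]/K1 = 10^-2.23 = 0.0058884, K2/[H⁺] = 10^-0.86 = 0.13804
α₁ = 1/(1 + 0.0058884 + 0.13804) = 1/1.1439 = 0.8742; α₂ = α₁·K2/[H⁺] = 0.1207
α₁ + 2α₂ = 1.1155
DIC = CA / (α₁ + 2α₂) = 2.80 / 1.1155 = 2.51 mmol/kg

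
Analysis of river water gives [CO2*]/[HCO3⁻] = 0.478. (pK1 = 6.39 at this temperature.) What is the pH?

pH = 6.71

From K1 = [H⁺][HCO3⁻]/[CO2*]:  pH = pK1 − log₁₀([CO2*]/[HCO3⁻])
log₁₀(0.478) = -0.321
pH = 6.39 − (-0.321) = 6.71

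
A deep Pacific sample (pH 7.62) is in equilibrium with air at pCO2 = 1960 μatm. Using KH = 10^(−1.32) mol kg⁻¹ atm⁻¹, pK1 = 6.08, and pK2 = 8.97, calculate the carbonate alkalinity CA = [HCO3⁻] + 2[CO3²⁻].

[CO2*] = KH · pCO2 = 10^(−1.32) × 1960×10^-6 = 9.381×10^-5 mol/kg
α₀ = 1/(1 + K1/[H⁺] + K1K2/[H⁺]²) = 1/(1 + 10^+1.54 + 10^+0.19) = 0.02687
DIC = [CO2*]/α₀ = 9.381×10^-5 / 0.02687 = 3.492 mmol/kg
CA = (α₁ + 2α₂)·DIC = (0.9315 + 2×0.04161) × 3.492 = 3.54 mmol/kg

CA = 3.54 mmol/kg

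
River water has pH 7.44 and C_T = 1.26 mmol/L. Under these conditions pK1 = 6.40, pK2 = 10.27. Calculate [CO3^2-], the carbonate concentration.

α₂ = 1 / (1 + [H⁺]/K2 + [H⁺]²/(K1K2)) = 1 / (1 + 10^+2.83 + 10^+1.79)
   = 1 / (1 + 676.08 + 61.660) = 1/738.74 = 0.001354
[CO3²⁻] = α₂ × DIC = 0.001354 × 1.26 = 0.00171 mmol/L = 1.71 μmol/L

[CO3²⁻] = 1.71 μmol/L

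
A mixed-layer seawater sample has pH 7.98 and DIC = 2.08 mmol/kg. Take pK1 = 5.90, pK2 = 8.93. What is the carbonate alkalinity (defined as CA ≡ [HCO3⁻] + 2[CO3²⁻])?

CA = [HCO3⁻] + 2[CO3²⁻] = (α₁ + 2α₂)·DIC
At pH 7.98: [H⁺]/K1 = 10^-2.08 = 0.0083176, K2/[H⁺] = 10^-0.95 = 0.11220
α₁ = 1/(1 + 0.0083176 + 0.11220) = 1/1.1205 = 0.8924; α₂ = α₁·K2/[H⁺] = 0.1001
α₁ + 2α₂ = 1.0927
CA = 1.0927 × 2.08 = 2.27 mmol/kg

CA = 2.27 mmol/kg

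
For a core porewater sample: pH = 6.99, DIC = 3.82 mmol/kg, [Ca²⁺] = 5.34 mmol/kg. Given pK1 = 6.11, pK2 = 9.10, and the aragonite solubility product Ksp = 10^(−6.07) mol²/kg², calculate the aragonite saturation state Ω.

Ω = 0.163

α₂ = 1 / (1 + [H⁺]/K2 + [H⁺]²/(K1K2)) = 1 / (1 + 10^+2.11 + 10^+1.23)
   = 1 / (1 + 128.82 + 16.982) = 1/146.81 = 0.006812
[CO3²⁻] = α₂ × DIC = 0.006812 × 3.82 = 0.02602 mmol/kg
Ksp = 10^(−6.07) = 8.511×10^-7
Ω = [Ca²⁺][CO3²⁻]/Ksp = (5.34×10^-3)(2.602×10^-5) / 8.511×10^-7 = 0.163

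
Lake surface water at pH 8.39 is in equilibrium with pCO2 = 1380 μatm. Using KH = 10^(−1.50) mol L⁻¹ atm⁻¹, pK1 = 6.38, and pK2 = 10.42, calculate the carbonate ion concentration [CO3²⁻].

[CO2*] = KH · pCO2 = 10^(−1.50) × 1380×10^-6 = 4.364×10^-5 mol/L
α₀ = 1/(1 + K1/[H⁺] + K1K2/[H⁺]²) = 1/(1 + 10^+2.01 + 10^-0.02) = 0.009589
DIC = [CO2*]/α₀ = 4.364×10^-5 / 0.009589 = 4.551 mmol/L
[CO3²⁻] = α₂·DIC; α₂ = 0.009158, so [CO3²⁻] = 0.009158 × 4.551 = 0.0417 mmol/L

[CO3²⁻] = 0.0417 mmol/L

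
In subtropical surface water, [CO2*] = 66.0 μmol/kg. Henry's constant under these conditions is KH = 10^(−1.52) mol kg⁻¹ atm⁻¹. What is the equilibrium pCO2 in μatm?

KH = 10^(−1.52) = 3.020×10^-2 mol kg⁻¹ atm⁻¹
pCO2 = [CO2*]/KH = 66.0×10^-6 / 3.020×10^-2 = 2.19×10^-3 atm = 2190 μatm

pCO2 = 2190 μatm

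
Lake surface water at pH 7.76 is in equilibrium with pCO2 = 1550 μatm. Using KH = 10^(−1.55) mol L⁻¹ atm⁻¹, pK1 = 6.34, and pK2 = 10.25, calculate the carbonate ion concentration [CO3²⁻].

[CO3²⁻] = 3.72 μmol/L

[CO2*] = KH · pCO2 = 10^(−1.55) × 1550×10^-6 = 4.368×10^-5 mol/L
α₀ = 1/(1 + K1/[H⁺] + K1K2/[H⁺]²) = 1/(1 + 10^+1.42 + 10^-1.07) = 0.03651
DIC = [CO2*]/α₀ = 4.368×10^-5 / 0.03651 = 1.196 mmol/L
[CO3²⁻] = α₂·DIC; α₂ = 0.003108, so [CO3²⁻] = 0.003108 × 1.196 = 0.00372 mmol/L = 3.72 μmol/L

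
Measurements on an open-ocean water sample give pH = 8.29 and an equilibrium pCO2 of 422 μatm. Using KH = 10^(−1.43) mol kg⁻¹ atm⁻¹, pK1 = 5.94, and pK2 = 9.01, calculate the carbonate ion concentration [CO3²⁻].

[CO3²⁻] = 0.669 mmol/kg

[CO2*] = KH · pCO2 = 10^(−1.43) × 422×10^-6 = 1.568×10^-5 mol/kg
α₀ = 1/(1 + K1/[H⁺] + K1K2/[H⁺]²) = 1/(1 + 10^+2.35 + 10^+1.63) = 0.003738
DIC = [CO2*]/α₀ = 1.568×10^-5 / 0.003738 = 4.195 mmol/kg
[CO3²⁻] = α₂·DIC; α₂ = 0.1595, so [CO3²⁻] = 0.1595 × 4.195 = 0.669 mmol/kg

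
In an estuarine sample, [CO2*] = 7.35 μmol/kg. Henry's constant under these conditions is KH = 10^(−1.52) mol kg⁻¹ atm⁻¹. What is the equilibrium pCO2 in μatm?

pCO2 = 243 μatm

KH = 10^(−1.52) = 3.020×10^-2 mol kg⁻¹ atm⁻¹
pCO2 = [CO2*]/KH = 7.35×10^-6 / 3.020×10^-2 = 2.43×10^-4 atm = 243 μatm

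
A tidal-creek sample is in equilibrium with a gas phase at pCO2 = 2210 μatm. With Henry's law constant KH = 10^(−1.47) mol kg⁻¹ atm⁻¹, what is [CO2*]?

KH = 10^(−1.47) = 3.388×10^-2 mol kg⁻¹ atm⁻¹
[CO2*] = KH · pCO2 = 3.388×10^-2 × 2210×10^-6 atm = 7.49×10^-5 mol/kg

[CO2*] = 74.9 μmol/kg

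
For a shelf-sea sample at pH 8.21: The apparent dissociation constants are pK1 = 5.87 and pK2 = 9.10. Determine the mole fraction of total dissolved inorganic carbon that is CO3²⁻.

α₂ = 0.114

α₂ = 1 / (1 + [H⁺]/K2 + [H⁺]²/(K1K2)) = 1 / (1 + 10^+0.89 + 10^-1.45)
   = 1 / (1 + 7.7625 + 0.035481) = 1/8.7980 = 0.1137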